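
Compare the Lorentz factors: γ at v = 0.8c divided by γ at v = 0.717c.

γ₁ = 1/√(1 - 0.8²) = 1.667
γ₂ = 1/√(1 - 0.717²) = 1.435
γ₁/γ₂ = 1.667/1.435 = 1.162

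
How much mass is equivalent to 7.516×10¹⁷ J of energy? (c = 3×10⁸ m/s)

From E = mc², we get m = E/c²
c² = (3×10⁸)² = 9×10¹⁶ m²/s²
m = 7.516×10¹⁷ / 9×10¹⁶ = 8.351 kg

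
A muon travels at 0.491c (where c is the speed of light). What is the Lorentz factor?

v/c = 0.491, so (v/c)² = 0.241081
1 - (v/c)² = 0.758919
γ = 1/√(0.758919) = 1.148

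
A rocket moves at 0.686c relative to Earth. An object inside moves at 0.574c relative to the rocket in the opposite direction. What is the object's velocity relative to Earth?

Object's velocity in rocket frame is u' = -0.574c
u = (u' + v)/(1 + u'v/c²) = (v - 0.574)/(1 - 0.574·v/c²)
Numerator: 0.686 - 0.574 = 0.112
Denominator: 1 - 0.393764 = 0.606236
u = 0.112/0.606236 = 0.1847c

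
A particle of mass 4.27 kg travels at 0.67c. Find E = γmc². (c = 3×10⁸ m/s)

γ = 1/√(1 - 0.67²) = 1.347
mc² = 4.27 × (3×10⁸)² = 3.843×10¹⁷ J
E = γmc² = 1.347 × 3.843×10¹⁷ = 5.177×10¹⁷ J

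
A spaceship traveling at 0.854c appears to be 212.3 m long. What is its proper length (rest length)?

Contracted length L = 212.3 m
γ = 1/√(1 - 0.854²) = 1.9221
L₀ = γL = 1.9221 × 212.3 = 408.1 m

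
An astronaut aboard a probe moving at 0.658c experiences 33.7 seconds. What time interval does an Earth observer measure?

Proper time Δt₀ = 33.7 seconds
γ = 1/√(1 - 0.658²) = 1.328
Δt = γΔt₀ = 1.328 × 33.7 = 44.75 seconds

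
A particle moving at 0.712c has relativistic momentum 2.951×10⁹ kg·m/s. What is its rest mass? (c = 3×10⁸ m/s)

γ = 1/√(1 - 0.712²) = 1.4241
v = 0.712 × 3×10⁸ = 2.136×10⁸ m/s
m = p/(γv) = 2.951×10⁹/(1.4241 × 2.136×10⁸) = 9.701 kg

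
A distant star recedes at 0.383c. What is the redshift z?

β = 0.383
(1+β)/(1-β) = 1.383/0.617 = 2.2415
√(2.2415) = 1.4972
z = 1.4972 - 1 = 0.4972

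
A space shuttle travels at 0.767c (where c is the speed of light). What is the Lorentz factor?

v/c = 0.767, so (v/c)² = 0.588289
1 - (v/c)² = 0.411711
γ = 1/√(0.411711) = 1.558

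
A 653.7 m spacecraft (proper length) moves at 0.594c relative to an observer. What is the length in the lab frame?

Proper length L₀ = 653.7 m
γ = 1/√(1 - 0.594²) = 1.243
L = L₀/γ = 653.7/1.243 = 525.9 m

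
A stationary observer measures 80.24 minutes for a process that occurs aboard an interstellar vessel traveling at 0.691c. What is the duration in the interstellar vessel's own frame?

Dilated time Δt = 80.24 minutes
γ = 1/√(1 - 0.691²) = 1.3834
Δt₀ = Δt/γ = 80.24/1.3834 = 58.00 minutes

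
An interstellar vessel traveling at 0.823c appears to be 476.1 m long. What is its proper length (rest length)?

Contracted length L = 476.1 m
γ = 1/√(1 - 0.823²) = 1.7604
L₀ = γL = 1.7604 × 476.1 = 838.1 m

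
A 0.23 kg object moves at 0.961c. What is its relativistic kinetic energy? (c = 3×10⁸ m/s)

γ = 1/√(1 - 0.961²) = 3.616
γ - 1 = 2.616
KE = (γ-1)mc² = 2.616 × 0.23 × (3×10⁸)² = 5.415×10¹⁶ J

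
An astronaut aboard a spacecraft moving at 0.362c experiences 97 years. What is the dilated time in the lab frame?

Proper time Δt₀ = 97 years
γ = 1/√(1 - 0.362²) = 1.073
Δt = γΔt₀ = 1.073 × 97 = 104.1 years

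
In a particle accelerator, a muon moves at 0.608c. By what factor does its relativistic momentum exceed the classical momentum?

p_rel = γmv, p_class = mv
Ratio = γ = 1/√(1 - 0.608²)
= 1/√(0.630336) = 1.260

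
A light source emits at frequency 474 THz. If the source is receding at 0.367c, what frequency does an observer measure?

β = v/c = 0.367
(1-β)/(1+β) = 0.633/1.367 = 0.463058
Doppler factor = √(0.463058) = 0.68048
f_obs = 474 × 0.68048 = 322.5 THz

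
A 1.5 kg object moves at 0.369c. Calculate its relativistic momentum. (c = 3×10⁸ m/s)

γ = 1/√(1 - 0.369²) = 1.076
v = 0.369 × 3×10⁸ = 1.107×10⁸ m/s
p = γmv = 1.076 × 1.5 × 1.107×10⁸ = 1.787×10⁸ kg·m/s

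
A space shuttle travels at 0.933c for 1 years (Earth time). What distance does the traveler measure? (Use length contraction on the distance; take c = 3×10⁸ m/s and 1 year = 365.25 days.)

Earth distance: d = v × t = 0.933c × 1 yr = 8.8330×10¹⁵ m
γ = 2.7787
d' = d/γ = 8.8330×10¹⁵/2.7787 = 3.179×10¹⁵ m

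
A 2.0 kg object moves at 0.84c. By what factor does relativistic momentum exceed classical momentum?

p_rel = γmv, p_class = mv
Ratio = γ = 1/√(1 - 0.84²) = 1.843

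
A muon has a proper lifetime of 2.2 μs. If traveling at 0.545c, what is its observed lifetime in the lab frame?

Proper lifetime τ₀ = 2.2 μs
γ = 1/√(1 - 0.545²) = 1.1927
τ = γτ₀ = 1.1927 × 2.2 μs = 2.624 μs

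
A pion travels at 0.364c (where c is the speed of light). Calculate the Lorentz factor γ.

v/c = 0.364, so (v/c)² = 0.132496
1 - (v/c)² = 0.867504
γ = 1/√(0.867504) = 1.074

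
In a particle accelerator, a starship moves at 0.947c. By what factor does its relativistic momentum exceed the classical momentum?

p_rel = γmv, p_class = mv
Ratio = γ = 1/√(1 - 0.947²)
= 1/√(0.103191) = 3.113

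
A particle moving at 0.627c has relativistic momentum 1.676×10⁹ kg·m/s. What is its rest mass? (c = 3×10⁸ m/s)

γ = 1/√(1 - 0.627²) = 1.2837
v = 0.627 × 3×10⁸ = 1.881×10⁸ m/s
m = p/(γv) = 1.676×10⁹/(1.2837 × 1.881×10⁸) = 6.941 kg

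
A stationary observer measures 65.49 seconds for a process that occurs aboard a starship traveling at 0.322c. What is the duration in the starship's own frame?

Dilated time Δt = 65.49 seconds
γ = 1/√(1 - 0.322²) = 1.0563
Δt₀ = Δt/γ = 65.49/1.0563 = 62.00 seconds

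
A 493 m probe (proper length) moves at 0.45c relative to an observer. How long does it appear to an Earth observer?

Proper length L₀ = 493 m
γ = 1/√(1 - 0.45²) = 1.1198
L = L₀/γ = 493/1.1198 = 440.3 m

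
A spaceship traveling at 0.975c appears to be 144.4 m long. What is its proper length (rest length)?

Contracted length L = 144.4 m
γ = 1/√(1 - 0.975²) = 4.5004
L₀ = γL = 4.5004 × 144.4 = 649.9 m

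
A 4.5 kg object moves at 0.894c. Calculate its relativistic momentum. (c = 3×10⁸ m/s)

γ = 1/√(1 - 0.894²) = 2.232
v = 0.894 × 3×10⁸ = 2.682×10⁸ m/s
p = γmv = 2.232 × 4.5 × 2.682×10⁸ = 2.694×10⁹ kg·m/s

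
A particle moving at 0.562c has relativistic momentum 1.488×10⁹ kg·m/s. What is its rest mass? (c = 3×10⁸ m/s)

γ = 1/√(1 - 0.562²) = 1.209
v = 0.562 × 3×10⁸ = 1.686×10⁸ m/s
m = p/(γv) = 1.488×10⁹/(1.209 × 1.686×10⁸) = 7.300 kg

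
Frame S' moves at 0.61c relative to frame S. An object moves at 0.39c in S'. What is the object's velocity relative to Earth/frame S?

u = (u' + v)/(1 + u'v/c²)
Numerator: 0.39 + 0.61 = 1
Denominator: 1 + 0.2379 = 1.2379
u = 1/1.2379 = 0.8078c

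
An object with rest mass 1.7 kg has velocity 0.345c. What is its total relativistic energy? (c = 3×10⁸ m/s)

γ = 1/√(1 - 0.345²) = 1.0654
mc² = 1.7 × (3×10⁸)² = 1.530×10¹⁷ J
E = γmc² = 1.0654 × 1.530×10¹⁷ = 1.630×10¹⁷ J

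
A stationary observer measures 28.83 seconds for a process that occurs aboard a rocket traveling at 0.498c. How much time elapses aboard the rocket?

Dilated time Δt = 28.83 seconds
γ = 1/√(1 - 0.498²) = 1.153
Δt₀ = Δt/γ = 28.83/1.153 = 25.00 seconds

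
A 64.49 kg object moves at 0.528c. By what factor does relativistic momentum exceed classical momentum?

p_rel = γmv, p_class = mv
Ratio = γ = 1/√(1 - 0.528²) = 1.178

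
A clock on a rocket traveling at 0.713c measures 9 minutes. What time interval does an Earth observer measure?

Proper time Δt₀ = 9 minutes
γ = 1/√(1 - 0.713²) = 1.4262
Δt = γΔt₀ = 1.4262 × 9 = 12.84 minutes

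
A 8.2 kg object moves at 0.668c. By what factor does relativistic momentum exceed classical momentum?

p_rel = γmv, p_class = mv
Ratio = γ = 1/√(1 - 0.668²) = 1.344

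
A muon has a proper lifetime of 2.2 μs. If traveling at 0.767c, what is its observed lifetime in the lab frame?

Proper lifetime τ₀ = 2.2 μs
γ = 1/√(1 - 0.767²) = 1.5585
τ = γτ₀ = 1.5585 × 2.2 μs = 3.429 μs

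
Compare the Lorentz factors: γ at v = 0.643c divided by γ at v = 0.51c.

γ₁ = 1/√(1 - 0.643²) = 1.306
γ₂ = 1/√(1 - 0.51²) = 1.163
γ₁/γ₂ = 1.306/1.163 = 1.123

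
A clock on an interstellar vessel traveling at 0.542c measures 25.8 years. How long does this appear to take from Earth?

Proper time Δt₀ = 25.8 years
γ = 1/√(1 - 0.542²) = 1.190
Δt = γΔt₀ = 1.190 × 25.8 = 30.70 years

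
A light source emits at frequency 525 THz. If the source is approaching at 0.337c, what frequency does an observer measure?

β = v/c = 0.337
(1+β)/(1-β) = 1.337/0.663 = 2.017
Doppler factor = √(2.017) = 1.420
f_obs = 525 × 1.420 = 745.5 THz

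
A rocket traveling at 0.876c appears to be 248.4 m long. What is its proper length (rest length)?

Contracted length L = 248.4 m
γ = 1/√(1 - 0.876²) = 2.0734
L₀ = γL = 2.0734 × 248.4 = 515.0 m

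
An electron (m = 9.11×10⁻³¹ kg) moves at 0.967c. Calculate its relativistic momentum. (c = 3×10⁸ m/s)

γ = 1/√(1 - 0.967²) = 3.925
v = 0.967 × 3×10⁸ = 2.901×10⁸ m/s
p = γmv = 3.925 × 9.11×10⁻³¹ × 2.901×10⁸ = 1.037×10⁻²¹ kg·m/s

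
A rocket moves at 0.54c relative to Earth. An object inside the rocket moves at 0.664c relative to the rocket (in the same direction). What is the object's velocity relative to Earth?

u = (u' + v)/(1 + u'v/c²)
Numerator: 0.664 + 0.54 = 1.204
Denominator: 1 + 0.35856 = 1.35856
u = 1.204/1.35856 = 0.8862c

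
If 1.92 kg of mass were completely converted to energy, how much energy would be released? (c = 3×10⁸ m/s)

Using E = mc²:
c² = (3×10⁸)² = 9×10¹⁶ m²/s²
E = 1.92 × 9×10¹⁶ = 1.728×10¹⁷ J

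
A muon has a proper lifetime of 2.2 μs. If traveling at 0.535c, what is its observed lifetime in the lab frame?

Proper lifetime τ₀ = 2.2 μs
γ = 1/√(1 - 0.535²) = 1.1836
τ = γτ₀ = 1.1836 × 2.2 μs = 2.604 μs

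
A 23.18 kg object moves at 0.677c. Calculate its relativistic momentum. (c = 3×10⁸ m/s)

γ = 1/√(1 - 0.677²) = 1.3587
v = 0.677 × 3×10⁸ = 2.031×10⁸ m/s
p = γmv = 1.3587 × 23.18 × 2.031×10⁸ = 6.397×10⁹ kg·m/s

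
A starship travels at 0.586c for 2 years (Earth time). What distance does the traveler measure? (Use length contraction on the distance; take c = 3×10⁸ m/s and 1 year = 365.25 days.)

Earth distance: d = v × t = 0.586c × 2 yr = 1.1096×10¹⁶ m
γ = 1.2341
d' = d/γ = 1.1096×10¹⁶/1.2341 = 8.991×10¹⁵ m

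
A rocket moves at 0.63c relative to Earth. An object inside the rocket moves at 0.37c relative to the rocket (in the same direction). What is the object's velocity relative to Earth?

u = (u' + v)/(1 + u'v/c²)
Numerator: 0.37 + 0.63 = 1
Denominator: 1 + 0.2331 = 1.2331
u = 1/1.2331 = 0.8110c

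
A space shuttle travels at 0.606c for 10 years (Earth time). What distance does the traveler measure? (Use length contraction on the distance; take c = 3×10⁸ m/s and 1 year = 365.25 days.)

Earth distance: d = v × t = 0.606c × 10 yr = 5.737×10¹⁶ m
γ = 1.257
d' = d/γ = 5.737×10¹⁶/1.257 = 4.564×10¹⁶ m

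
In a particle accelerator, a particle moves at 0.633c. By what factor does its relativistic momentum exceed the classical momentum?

p_rel = γmv, p_class = mv
Ratio = γ = 1/√(1 - 0.633²)
= 1/√(0.599311) = 1.292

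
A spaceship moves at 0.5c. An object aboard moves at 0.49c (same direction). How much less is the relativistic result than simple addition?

Classical: u' + v = 0.49 + 0.5 = 0.99c
Relativistic: u = (0.49 + 0.5)/(1 + 0.245) = 0.99/1.245 = 0.7952c
Difference: 0.99 - 0.7952 = 0.1948c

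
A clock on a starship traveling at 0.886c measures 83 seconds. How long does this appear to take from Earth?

Proper time Δt₀ = 83 seconds
γ = 1/√(1 - 0.886²) = 2.157
Δt = γΔt₀ = 2.157 × 83 = 179.0 seconds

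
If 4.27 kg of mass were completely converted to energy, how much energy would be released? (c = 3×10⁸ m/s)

Using E = mc²:
c² = (3×10⁸)² = 9×10¹⁶ m²/s²
E = 4.27 × 9×10¹⁶ = 3.843×10¹⁷ J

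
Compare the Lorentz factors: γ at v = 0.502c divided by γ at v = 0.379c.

γ₁ = 1/√(1 - 0.502²) = 1.1562
γ₂ = 1/√(1 - 0.379²) = 1.0806
γ₁/γ₂ = 1.1562/1.0806 = 1.070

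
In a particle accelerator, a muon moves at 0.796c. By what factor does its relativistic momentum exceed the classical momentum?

p_rel = γmv, p_class = mv
Ratio = γ = 1/√(1 - 0.796²)
= 1/√(0.366384) = 1.652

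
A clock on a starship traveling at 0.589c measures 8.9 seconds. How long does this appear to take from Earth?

Proper time Δt₀ = 8.9 seconds
γ = 1/√(1 - 0.589²) = 1.237
Δt = γΔt₀ = 1.237 × 8.9 = 11.01 seconds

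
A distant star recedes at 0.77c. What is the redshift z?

β = 0.77
(1+β)/(1-β) = 1.77/0.23 = 7.696
√(7.696) = 2.774
z = 2.774 - 1 = 1.774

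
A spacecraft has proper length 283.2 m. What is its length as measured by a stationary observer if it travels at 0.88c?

Proper length L₀ = 283.2 m
γ = 1/√(1 - 0.88²) = 2.105
L = L₀/γ = 283.2/2.105 = 134.5 m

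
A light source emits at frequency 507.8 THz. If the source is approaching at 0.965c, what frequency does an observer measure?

β = v/c = 0.965
(1+β)/(1-β) = 1.965/0.035 = 56.14
Doppler factor = √(56.14) = 7.493
f_obs = 507.8 × 7.493 = 3805 THz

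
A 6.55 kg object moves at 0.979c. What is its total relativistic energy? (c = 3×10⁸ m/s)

γ = 1/√(1 - 0.979²) = 4.9053
mc² = 6.55 × (3×10⁸)² = 5.895×10¹⁷ J
E = γmc² = 4.9053 × 5.895×10¹⁷ = 2.892×10¹⁸ J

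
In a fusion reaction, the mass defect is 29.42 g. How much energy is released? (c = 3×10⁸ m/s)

Convert mass defect: Δm = 29.42 g = 0.02942 kg
E = Δm·c² = 0.02942 × (3×10⁸)²
= 0.02942 × 9×10¹⁶ = 2.648×10¹⁵ J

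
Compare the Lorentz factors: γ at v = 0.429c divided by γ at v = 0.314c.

γ₁ = 1/√(1 - 0.429²) = 1.107
γ₂ = 1/√(1 - 0.314²) = 1.053
γ₁/γ₂ = 1.107/1.053 = 1.051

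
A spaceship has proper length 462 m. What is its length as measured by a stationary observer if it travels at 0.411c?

Proper length L₀ = 462 m
γ = 1/√(1 - 0.411²) = 1.0969
L = L₀/γ = 462/1.0969 = 421.2 m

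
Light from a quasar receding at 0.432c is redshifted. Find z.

β = 0.432
(1+β)/(1-β) = 1.432/0.568 = 2.521
√(2.521) = 1.5878
z = 1.5878 - 1 = 0.5878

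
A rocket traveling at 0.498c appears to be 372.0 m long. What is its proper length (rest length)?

Contracted length L = 372.0 m
γ = 1/√(1 - 0.498²) = 1.1532
L₀ = γL = 1.1532 × 372.0 = 429.0 m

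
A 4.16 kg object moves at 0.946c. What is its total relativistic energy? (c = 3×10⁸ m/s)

γ = 1/√(1 - 0.946²) = 3.085
mc² = 4.16 × (3×10⁸)² = 3.744×10¹⁷ J
E = γmc² = 3.085 × 3.744×10¹⁷ = 1.155×10¹⁸ J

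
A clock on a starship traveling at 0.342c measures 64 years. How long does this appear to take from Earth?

Proper time Δt₀ = 64 years
γ = 1/√(1 - 0.342²) = 1.0642
Δt = γΔt₀ = 1.0642 × 64 = 68.11 years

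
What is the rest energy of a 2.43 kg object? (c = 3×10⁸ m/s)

c² = (3×10⁸)² = 9.000×10¹⁶ m²/s²
E₀ = mc² = 2.43 × 9.000×10¹⁶ = 2.187×10¹⁷ J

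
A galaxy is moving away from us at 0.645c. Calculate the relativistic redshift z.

β = 0.645
(1+β)/(1-β) = 1.645/0.355 = 4.634
√(4.634) = 2.153
z = 2.153 - 1 = 1.153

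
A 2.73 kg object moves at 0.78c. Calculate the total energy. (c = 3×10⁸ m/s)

γ = 1/√(1 - 0.78²) = 1.598
mc² = 2.73 × (3×10⁸)² = 2.457×10¹⁷ J
E = γmc² = 1.598 × 2.457×10¹⁷ = 3.926×10¹⁷ J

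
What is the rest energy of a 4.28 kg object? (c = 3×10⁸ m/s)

c² = (3×10⁸)² = 9.000×10¹⁶ m²/s²
E₀ = mc² = 4.28 × 9.000×10¹⁶ = 3.852×10¹⁷ J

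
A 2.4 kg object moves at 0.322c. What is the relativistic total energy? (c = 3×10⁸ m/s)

γ = 1/√(1 - 0.322²) = 1.0563
mc² = 2.4 × (3×10⁸)² = 2.160×10¹⁷ J
E = γmc² = 1.0563 × 2.160×10¹⁷ = 2.282×10¹⁷ J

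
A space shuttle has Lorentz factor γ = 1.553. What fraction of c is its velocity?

From γ = 1/√(1 - v²/c²):
1/γ² = 1/1.553² = 0.4146
v²/c² = 1 - 0.4146 = 0.5854
v/c = √(0.5854) = 0.7651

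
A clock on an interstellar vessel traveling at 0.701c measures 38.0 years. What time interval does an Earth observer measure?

Proper time Δt₀ = 38.0 years
γ = 1/√(1 - 0.701²) = 1.402
Δt = γΔt₀ = 1.402 × 38.0 = 53.28 years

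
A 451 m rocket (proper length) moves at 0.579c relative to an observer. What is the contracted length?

Proper length L₀ = 451 m
γ = 1/√(1 - 0.579²) = 1.2265
L = L₀/γ = 451/1.2265 = 367.7 m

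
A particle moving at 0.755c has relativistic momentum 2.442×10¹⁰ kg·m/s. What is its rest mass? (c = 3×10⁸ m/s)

γ = 1/√(1 - 0.755²) = 1.525
v = 0.755 × 3×10⁸ = 2.265×10⁸ m/s
m = p/(γv) = 2.442×10¹⁰/(1.525 × 2.265×10⁸) = 70.70 kg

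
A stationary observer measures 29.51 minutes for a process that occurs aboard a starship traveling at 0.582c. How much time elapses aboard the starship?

Dilated time Δt = 29.51 minutes
γ = 1/√(1 - 0.582²) = 1.2297
Δt₀ = Δt/γ = 29.51/1.2297 = 24.00 minutes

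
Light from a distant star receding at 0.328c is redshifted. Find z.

β = 0.328
(1+β)/(1-β) = 1.328/0.672 = 1.9762
√(1.9762) = 1.4058
z = 1.4058 - 1 = 0.4058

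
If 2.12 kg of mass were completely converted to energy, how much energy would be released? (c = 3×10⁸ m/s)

Using E = mc²:
c² = (3×10⁸)² = 9×10¹⁶ m²/s²
E = 2.12 × 9×10¹⁶ = 1.908×10¹⁷ J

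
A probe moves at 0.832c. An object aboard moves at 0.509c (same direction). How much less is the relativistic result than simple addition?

Classical: u' + v = 0.509 + 0.832 = 1.341c
Relativistic: u = (0.509 + 0.832)/(1 + 0.423488) = 1.341/1.423488 = 0.9421c
Difference: 1.341 - 0.9421 = 0.3989c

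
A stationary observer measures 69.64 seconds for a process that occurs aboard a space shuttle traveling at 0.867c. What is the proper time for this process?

Dilated time Δt = 69.64 seconds
γ = 1/√(1 - 0.867²) = 2.007
Δt₀ = Δt/γ = 69.64/2.007 = 34.70 seconds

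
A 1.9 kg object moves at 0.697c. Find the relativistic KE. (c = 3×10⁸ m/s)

γ = 1/√(1 - 0.697²) = 1.39456
γ - 1 = 0.39456
KE = (γ-1)mc² = 0.39456 × 1.9 × (3×10⁸)² = 6.747×10¹⁶ J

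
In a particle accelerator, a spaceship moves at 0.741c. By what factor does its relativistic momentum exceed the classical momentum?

p_rel = γmv, p_class = mv
Ratio = γ = 1/√(1 - 0.741²)
= 1/√(0.450919) = 1.489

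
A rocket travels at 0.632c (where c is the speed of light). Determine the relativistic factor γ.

v/c = 0.632, so (v/c)² = 0.399424
1 - (v/c)² = 0.600576
γ = 1/√(0.600576) = 1.290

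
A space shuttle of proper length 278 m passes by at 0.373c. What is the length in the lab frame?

Proper length L₀ = 278 m
γ = 1/√(1 - 0.373²) = 1.078
L = L₀/γ = 278/1.078 = 257.9 m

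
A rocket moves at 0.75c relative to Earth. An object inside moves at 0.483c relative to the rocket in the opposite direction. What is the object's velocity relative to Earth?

Object's velocity in rocket frame is u' = -0.483c
u = (u' + v)/(1 + u'v/c²) = (v - 0.483)/(1 - 0.483·v/c²)
Numerator: 0.75 - 0.483 = 0.267
Denominator: 1 - 0.36225 = 0.63775
u = 0.267/0.63775 = 0.4187c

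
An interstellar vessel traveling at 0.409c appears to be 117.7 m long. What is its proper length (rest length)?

Contracted length L = 117.7 m
γ = 1/√(1 - 0.409²) = 1.096
L₀ = γL = 1.096 × 117.7 = 129.0 m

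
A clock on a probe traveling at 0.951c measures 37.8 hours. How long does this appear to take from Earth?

Proper time Δt₀ = 37.8 hours
γ = 1/√(1 - 0.951²) = 3.2342
Δt = γΔt₀ = 3.2342 × 37.8 = 122.3 hours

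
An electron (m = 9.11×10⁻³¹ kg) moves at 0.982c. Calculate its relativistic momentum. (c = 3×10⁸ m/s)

γ = 1/√(1 - 0.982²) = 5.294
v = 0.982 × 3×10⁸ = 2.946×10⁸ m/s
p = γmv = 5.294 × 9.11×10⁻³¹ × 2.946×10⁸ = 1.421×10⁻²¹ kg·m/s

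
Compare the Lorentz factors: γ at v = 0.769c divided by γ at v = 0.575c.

γ₁ = 1/√(1 - 0.769²) = 1.564
γ₂ = 1/√(1 - 0.575²) = 1.222
γ₁/γ₂ = 1.564/1.222 = 1.280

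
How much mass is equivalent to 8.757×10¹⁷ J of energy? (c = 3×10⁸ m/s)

From E = mc², we get m = E/c²
c² = (3×10⁸)² = 9×10¹⁶ m²/s²
m = 8.757×10¹⁷ / 9×10¹⁶ = 9.730 kg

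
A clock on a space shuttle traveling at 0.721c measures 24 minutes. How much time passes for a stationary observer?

Proper time Δt₀ = 24 minutes
γ = 1/√(1 - 0.721²) = 1.44314
Δt = γΔt₀ = 1.44314 × 24 = 34.64 minutes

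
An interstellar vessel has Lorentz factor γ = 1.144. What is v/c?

From γ = 1/√(1 - v²/c²):
1/γ² = 1/1.144² = 0.7641
v²/c² = 1 - 0.7641 = 0.2359
v/c = √(0.2359) = 0.4857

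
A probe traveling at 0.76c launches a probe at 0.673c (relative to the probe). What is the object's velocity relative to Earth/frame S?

u = (u' + v)/(1 + u'v/c²)
Numerator: 0.673 + 0.76 = 1.433
Denominator: 1 + 0.51148 = 1.51148
u = 1.433/1.51148 = 0.9481c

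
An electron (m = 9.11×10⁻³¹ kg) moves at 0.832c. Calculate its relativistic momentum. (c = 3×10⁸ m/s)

γ = 1/√(1 - 0.832²) = 1.8025
v = 0.832 × 3×10⁸ = 2.496×10⁸ m/s
p = γmv = 1.8025 × 9.11×10⁻³¹ × 2.496×10⁸ = 4.099×10⁻²² kg·m/s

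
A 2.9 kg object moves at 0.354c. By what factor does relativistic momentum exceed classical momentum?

p_rel = γmv, p_class = mv
Ratio = γ = 1/√(1 - 0.354²) = 1.069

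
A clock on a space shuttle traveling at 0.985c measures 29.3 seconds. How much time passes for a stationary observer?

Proper time Δt₀ = 29.3 seconds
γ = 1/√(1 - 0.985²) = 5.795
Δt = γΔt₀ = 5.795 × 29.3 = 169.8 seconds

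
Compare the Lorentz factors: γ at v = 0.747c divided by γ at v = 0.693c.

γ₁ = 1/√(1 - 0.747²) = 1.504
γ₂ = 1/√(1 - 0.693²) = 1.387
γ₁/γ₂ = 1.504/1.387 = 1.084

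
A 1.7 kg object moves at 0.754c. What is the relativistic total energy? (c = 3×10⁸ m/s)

γ = 1/√(1 - 0.754²) = 1.522
mc² = 1.7 × (3×10⁸)² = 1.530×10¹⁷ J
E = γmc² = 1.522 × 1.530×10¹⁷ = 2.329×10¹⁷ J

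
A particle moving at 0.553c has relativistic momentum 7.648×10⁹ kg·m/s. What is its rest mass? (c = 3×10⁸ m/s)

γ = 1/√(1 - 0.553²) = 1.2002
v = 0.553 × 3×10⁸ = 1.659×10⁸ m/s
m = p/(γv) = 7.648×10⁹/(1.2002 × 1.659×10⁸) = 38.41 kg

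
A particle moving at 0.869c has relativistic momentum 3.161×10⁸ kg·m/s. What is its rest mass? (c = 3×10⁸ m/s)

γ = 1/√(1 - 0.869²) = 2.021
v = 0.869 × 3×10⁸ = 2.607×10⁸ m/s
m = p/(γv) = 3.161×10⁸/(2.021 × 2.607×10⁸) = 0.6000 kg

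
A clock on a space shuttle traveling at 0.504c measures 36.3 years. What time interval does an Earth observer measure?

Proper time Δt₀ = 36.3 years
γ = 1/√(1 - 0.504²) = 1.1578
Δt = γΔt₀ = 1.1578 × 36.3 = 42.03 years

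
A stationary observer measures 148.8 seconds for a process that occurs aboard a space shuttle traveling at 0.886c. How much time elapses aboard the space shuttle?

Dilated time Δt = 148.8 seconds
γ = 1/√(1 - 0.886²) = 2.1566
Δt₀ = Δt/γ = 148.8/2.1566 = 69.00 seconds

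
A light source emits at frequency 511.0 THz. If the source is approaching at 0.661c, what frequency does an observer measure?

β = v/c = 0.661
(1+β)/(1-β) = 1.661/0.339 = 4.900
Doppler factor = √(4.900) = 2.214
f_obs = 511.0 × 2.214 = 1131 THz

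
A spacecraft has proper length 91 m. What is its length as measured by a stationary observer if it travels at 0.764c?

Proper length L₀ = 91 m
γ = 1/√(1 - 0.764²) = 1.550
L = L₀/γ = 91/1.550 = 58.71 m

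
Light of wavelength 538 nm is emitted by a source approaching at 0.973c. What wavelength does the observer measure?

β = 0.973
Wavelength Doppler factor = √(0.027/1.973) = √(0.013685) = 0.11698
λ_obs = 538 × 0.11698 = 62.94 nm (blueshift)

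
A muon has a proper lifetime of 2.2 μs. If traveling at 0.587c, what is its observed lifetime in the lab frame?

Proper lifetime τ₀ = 2.2 μs
γ = 1/√(1 - 0.587²) = 1.235
τ = γτ₀ = 1.235 × 2.2 μs = 2.717 μs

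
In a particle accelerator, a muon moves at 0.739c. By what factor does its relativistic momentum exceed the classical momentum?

p_rel = γmv, p_class = mv
Ratio = γ = 1/√(1 - 0.739²)
= 1/√(0.453879) = 1.484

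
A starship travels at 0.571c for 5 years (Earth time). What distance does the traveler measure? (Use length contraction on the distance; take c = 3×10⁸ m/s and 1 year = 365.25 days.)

Earth distance: d = v × t = 0.571c × 5 yr = 2.703×10¹⁶ m
γ = 1.218
d' = d/γ = 2.703×10¹⁶/1.218 = 2.219×10¹⁶ m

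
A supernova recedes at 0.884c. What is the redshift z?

β = 0.884
(1+β)/(1-β) = 1.884/0.116 = 16.24
√(16.24) = 4.030
z = 4.030 - 1 = 3.030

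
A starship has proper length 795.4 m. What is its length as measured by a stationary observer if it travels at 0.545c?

Proper length L₀ = 795.4 m
γ = 1/√(1 - 0.545²) = 1.1927
L = L₀/γ = 795.4/1.1927 = 666.9 m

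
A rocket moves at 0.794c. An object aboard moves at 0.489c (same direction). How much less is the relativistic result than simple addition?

Classical: u' + v = 0.489 + 0.794 = 1.283c
Relativistic: u = (0.489 + 0.794)/(1 + 0.388266) = 1.283/1.388266 = 0.9242c
Difference: 1.283 - 0.9242 = 0.3588c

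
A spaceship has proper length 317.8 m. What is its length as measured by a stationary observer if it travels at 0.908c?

Proper length L₀ = 317.8 m
γ = 1/√(1 - 0.908²) = 2.387
L = L₀/γ = 317.8/2.387 = 133.1 m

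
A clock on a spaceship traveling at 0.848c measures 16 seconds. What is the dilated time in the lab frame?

Proper time Δt₀ = 16 seconds
γ = 1/√(1 - 0.848²) = 1.887
Δt = γΔt₀ = 1.887 × 16 = 30.19 seconds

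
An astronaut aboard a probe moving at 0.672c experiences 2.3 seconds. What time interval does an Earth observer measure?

Proper time Δt₀ = 2.3 seconds
γ = 1/√(1 - 0.672²) = 1.3503
Δt = γΔt₀ = 1.3503 × 2.3 = 3.106 seconds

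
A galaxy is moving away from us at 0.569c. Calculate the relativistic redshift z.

β = 0.569
(1+β)/(1-β) = 1.569/0.431 = 3.640
√(3.640) = 1.908
z = 1.908 - 1 = 0.9080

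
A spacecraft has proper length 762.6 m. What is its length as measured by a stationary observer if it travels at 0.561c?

Proper length L₀ = 762.6 m
γ = 1/√(1 - 0.561²) = 1.208
L = L₀/γ = 762.6/1.208 = 631.3 m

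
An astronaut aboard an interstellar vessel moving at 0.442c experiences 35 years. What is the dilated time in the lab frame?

Proper time Δt₀ = 35 years
γ = 1/√(1 - 0.442²) = 1.1148
Δt = γΔt₀ = 1.1148 × 35 = 39.02 years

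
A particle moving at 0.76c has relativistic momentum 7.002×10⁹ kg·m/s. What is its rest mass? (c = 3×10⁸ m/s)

γ = 1/√(1 - 0.76²) = 1.5386
v = 0.76 × 3×10⁸ = 2.280×10⁸ m/s
m = p/(γv) = 7.002×10⁹/(1.5386 × 2.280×10⁸) = 19.96 kg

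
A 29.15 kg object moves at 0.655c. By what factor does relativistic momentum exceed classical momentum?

p_rel = γmv, p_class = mv
Ratio = γ = 1/√(1 - 0.655²) = 1.323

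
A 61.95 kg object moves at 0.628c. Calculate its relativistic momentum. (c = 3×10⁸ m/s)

γ = 1/√(1 - 0.628²) = 1.285
v = 0.628 × 3×10⁸ = 1.884×10⁸ m/s
p = γmv = 1.285 × 61.95 × 1.884×10⁸ = 1.500×10¹⁰ kg·m/s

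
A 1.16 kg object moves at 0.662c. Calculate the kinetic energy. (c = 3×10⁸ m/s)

γ = 1/√(1 - 0.662²) = 1.3342
γ - 1 = 0.3342
KE = (γ-1)mc² = 0.3342 × 1.16 × (3×10⁸)² = 3.489×10¹⁶ J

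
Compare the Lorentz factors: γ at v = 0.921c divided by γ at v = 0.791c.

γ₁ = 1/√(1 - 0.921²) = 2.567
γ₂ = 1/√(1 - 0.791²) = 1.634
γ₁/γ₂ = 2.567/1.634 = 1.571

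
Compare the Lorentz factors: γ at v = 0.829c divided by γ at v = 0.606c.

γ₁ = 1/√(1 - 0.829²) = 1.788
γ₂ = 1/√(1 - 0.606²) = 1.257
γ₁/γ₂ = 1.788/1.257 = 1.422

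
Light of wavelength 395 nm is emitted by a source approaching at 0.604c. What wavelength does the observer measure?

β = 0.604
Wavelength Doppler factor = √(0.396/1.604) = √(0.2469) = 0.4969
λ_obs = 395 × 0.4969 = 196.3 nm (blueshift)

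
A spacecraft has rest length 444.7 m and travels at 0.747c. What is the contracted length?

Proper length L₀ = 444.7 m
γ = 1/√(1 - 0.747²) = 1.5042
L = L₀/γ = 444.7/1.5042 = 295.6 m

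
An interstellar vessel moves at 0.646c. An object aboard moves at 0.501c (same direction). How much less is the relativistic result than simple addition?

Classical: u' + v = 0.501 + 0.646 = 1.147c
Relativistic: u = (0.501 + 0.646)/(1 + 0.323646) = 1.147/1.323646 = 0.8665c
Difference: 1.147 - 0.8665 = 0.2805c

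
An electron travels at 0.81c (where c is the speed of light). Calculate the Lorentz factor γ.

v/c = 0.81, so (v/c)² = 0.6561
1 - (v/c)² = 0.3439
γ = 1/√(0.3439) = 1.705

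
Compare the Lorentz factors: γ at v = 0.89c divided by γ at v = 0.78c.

γ₁ = 1/√(1 - 0.89²) = 2.193
γ₂ = 1/√(1 - 0.78²) = 1.598
γ₁/γ₂ = 2.193/1.598 = 1.372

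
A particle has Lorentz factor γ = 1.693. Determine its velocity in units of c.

From γ = 1/√(1 - v²/c²):
1/γ² = 1/1.693² = 0.3489
v²/c² = 1 - 0.3489 = 0.6511
v/c = √(0.6511) = 0.8069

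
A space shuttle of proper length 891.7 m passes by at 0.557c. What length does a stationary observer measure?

Proper length L₀ = 891.7 m
γ = 1/√(1 - 0.557²) = 1.204
L = L₀/γ = 891.7/1.204 = 740.6 m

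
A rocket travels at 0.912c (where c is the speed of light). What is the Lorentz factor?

v/c = 0.912, so (v/c)² = 0.831744
1 - (v/c)² = 0.168256
γ = 1/√(0.168256) = 2.438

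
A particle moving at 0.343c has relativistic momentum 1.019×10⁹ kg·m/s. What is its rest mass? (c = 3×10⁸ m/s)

γ = 1/√(1 - 0.343²) = 1.0646
v = 0.343 × 3×10⁸ = 1.029×10⁸ m/s
m = p/(γv) = 1.019×10⁹/(1.0646 × 1.029×10⁸) = 9.302 kg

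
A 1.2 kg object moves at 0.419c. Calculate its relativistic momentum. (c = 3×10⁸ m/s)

γ = 1/√(1 - 0.419²) = 1.101
v = 0.419 × 3×10⁸ = 1.257×10⁸ m/s
p = γmv = 1.101 × 1.2 × 1.257×10⁸ = 1.661×10⁸ kg·m/s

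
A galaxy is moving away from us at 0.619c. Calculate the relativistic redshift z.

β = 0.619
(1+β)/(1-β) = 1.619/0.381 = 4.249
√(4.249) = 2.061
z = 2.061 - 1 = 1.061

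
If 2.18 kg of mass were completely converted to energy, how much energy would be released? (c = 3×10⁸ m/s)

Using E = mc²:
c² = (3×10⁸)² = 9×10¹⁶ m²/s²
E = 2.18 × 9×10¹⁶ = 1.962×10¹⁷ J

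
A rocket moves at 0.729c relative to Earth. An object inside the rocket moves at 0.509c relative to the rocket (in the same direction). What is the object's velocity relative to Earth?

u = (u' + v)/(1 + u'v/c²)
Numerator: 0.509 + 0.729 = 1.238
Denominator: 1 + 0.371061 = 1.371061
u = 1.238/1.371061 = 0.9030c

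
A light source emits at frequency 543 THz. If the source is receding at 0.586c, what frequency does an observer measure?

β = v/c = 0.586
(1-β)/(1+β) = 0.414/1.586 = 0.2610
Doppler factor = √(0.2610) = 0.5109
f_obs = 543 × 0.5109 = 277.4 THz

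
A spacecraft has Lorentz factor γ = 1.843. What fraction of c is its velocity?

From γ = 1/√(1 - v²/c²):
1/γ² = 1/1.843² = 0.2944
v²/c² = 1 - 0.2944 = 0.7056
v/c = √(0.7056) = 0.8400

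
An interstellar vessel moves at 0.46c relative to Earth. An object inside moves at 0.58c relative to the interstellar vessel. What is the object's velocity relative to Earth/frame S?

u = (u' + v)/(1 + u'v/c²)
Numerator: 0.58 + 0.46 = 1.04
Denominator: 1 + 0.2668 = 1.2668
u = 1.04/1.2668 = 0.8210c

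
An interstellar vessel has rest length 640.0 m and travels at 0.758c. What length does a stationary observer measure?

Proper length L₀ = 640.0 m
γ = 1/√(1 - 0.758²) = 1.53314
L = L₀/γ = 640.0/1.53314 = 417.4 m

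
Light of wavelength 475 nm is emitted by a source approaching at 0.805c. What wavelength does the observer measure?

β = 0.805
Wavelength Doppler factor = √(0.195/1.805) = √(0.10803) = 0.3287
λ_obs = 475 × 0.3287 = 156.1 nm (blueshift)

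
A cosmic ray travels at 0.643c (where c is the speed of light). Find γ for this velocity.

v/c = 0.643, so (v/c)² = 0.413449
1 - (v/c)² = 0.586551
γ = 1/√(0.586551) = 1.306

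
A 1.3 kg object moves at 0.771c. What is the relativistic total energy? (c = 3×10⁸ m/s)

γ = 1/√(1 - 0.771²) = 1.570
mc² = 1.3 × (3×10⁸)² = 1.170×10¹⁷ J
E = γmc² = 1.570 × 1.170×10¹⁷ = 1.837×10¹⁷ J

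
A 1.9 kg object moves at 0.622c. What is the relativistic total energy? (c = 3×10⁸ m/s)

γ = 1/√(1 - 0.622²) = 1.277
mc² = 1.9 × (3×10⁸)² = 1.710×10¹⁷ J
E = γmc² = 1.277 × 1.710×10¹⁷ = 2.184×10¹⁷ J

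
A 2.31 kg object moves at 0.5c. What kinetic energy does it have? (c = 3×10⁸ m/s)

γ = 1/√(1 - 0.5²) = 1.1547
γ - 1 = 0.1547
KE = (γ-1)mc² = 0.1547 × 2.31 × (3×10⁸)² = 3.216×10¹⁶ J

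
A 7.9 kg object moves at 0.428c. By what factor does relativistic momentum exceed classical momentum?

p_rel = γmv, p_class = mv
Ratio = γ = 1/√(1 - 0.428²) = 1.106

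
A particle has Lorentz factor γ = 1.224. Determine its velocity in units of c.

From γ = 1/√(1 - v²/c²):
1/γ² = 1/1.224² = 0.6675
v²/c² = 1 - 0.6675 = 0.3325
v/c = √(0.3325) = 0.5766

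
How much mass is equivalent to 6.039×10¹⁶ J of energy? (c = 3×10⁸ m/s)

From E = mc², we get m = E/c²
c² = (3×10⁸)² = 9×10¹⁶ m²/s²
m = 6.039×10¹⁶ / 9×10¹⁶ = 0.6710 kg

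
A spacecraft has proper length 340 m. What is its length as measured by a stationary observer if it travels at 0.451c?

Proper length L₀ = 340 m
γ = 1/√(1 - 0.451²) = 1.1204
L = L₀/γ = 340/1.1204 = 303.5 m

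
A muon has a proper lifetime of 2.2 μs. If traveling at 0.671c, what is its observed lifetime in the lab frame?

Proper lifetime τ₀ = 2.2 μs
γ = 1/√(1 - 0.671²) = 1.3487
τ = γτ₀ = 1.3487 × 2.2 μs = 2.967 μs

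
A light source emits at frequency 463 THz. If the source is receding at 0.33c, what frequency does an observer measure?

β = v/c = 0.33
(1-β)/(1+β) = 0.67/1.33 = 0.5038
Doppler factor = √(0.5038) = 0.7098
f_obs = 463 × 0.7098 = 328.6 THz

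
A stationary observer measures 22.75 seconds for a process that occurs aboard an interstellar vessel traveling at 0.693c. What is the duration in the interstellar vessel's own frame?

Dilated time Δt = 22.75 seconds
γ = 1/√(1 - 0.693²) = 1.387
Δt₀ = Δt/γ = 22.75/1.387 = 16.40 seconds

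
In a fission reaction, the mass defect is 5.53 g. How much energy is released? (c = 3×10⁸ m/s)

Convert mass defect: Δm = 5.53 g = 0.00553 kg
E = Δm·c² = 0.00553 × (3×10⁸)²
= 0.00553 × 9×10¹⁶ = 4.977×10¹⁴ J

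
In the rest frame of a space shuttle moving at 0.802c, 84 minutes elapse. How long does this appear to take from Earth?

Proper time Δt₀ = 84 minutes
γ = 1/√(1 - 0.802²) = 1.674
Δt = γΔt₀ = 1.674 × 84 = 140.6 minutes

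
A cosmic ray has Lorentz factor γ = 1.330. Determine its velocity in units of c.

From γ = 1/√(1 - v²/c²):
1/γ² = 1/1.330² = 0.5653
v²/c² = 1 - 0.5653 = 0.4347
v/c = √(0.4347) = 0.6593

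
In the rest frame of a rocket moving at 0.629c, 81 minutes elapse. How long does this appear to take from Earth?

Proper time Δt₀ = 81 minutes
γ = 1/√(1 - 0.629²) = 1.286
Δt = γΔt₀ = 1.286 × 81 = 104.2 minutes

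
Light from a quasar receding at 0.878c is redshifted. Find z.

β = 0.878
(1+β)/(1-β) = 1.878/0.122 = 15.39
√(15.39) = 3.923
z = 3.923 - 1 = 2.923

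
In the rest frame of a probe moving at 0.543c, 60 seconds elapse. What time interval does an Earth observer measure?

Proper time Δt₀ = 60 seconds
γ = 1/√(1 - 0.543²) = 1.1909
Δt = γΔt₀ = 1.1909 × 60 = 71.45 seconds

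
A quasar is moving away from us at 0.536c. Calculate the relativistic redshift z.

β = 0.536
(1+β)/(1-β) = 1.536/0.464 = 3.3103
√(3.3103) = 1.8194
z = 1.8194 - 1 = 0.8194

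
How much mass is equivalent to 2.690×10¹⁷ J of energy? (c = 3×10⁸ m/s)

From E = mc², we get m = E/c²
c² = (3×10⁸)² = 9×10¹⁶ m²/s²
m = 2.690×10¹⁷ / 9×10¹⁶ = 2.989 kg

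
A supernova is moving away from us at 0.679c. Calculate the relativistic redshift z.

β = 0.679
(1+β)/(1-β) = 1.679/0.321 = 5.231
√(5.231) = 2.287
z = 2.287 - 1 = 1.287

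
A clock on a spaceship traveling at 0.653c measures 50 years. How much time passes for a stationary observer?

Proper time Δt₀ = 50 years
γ = 1/√(1 - 0.653²) = 1.3204
Δt = γΔt₀ = 1.3204 × 50 = 66.02 years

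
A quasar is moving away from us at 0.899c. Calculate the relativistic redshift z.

β = 0.899
(1+β)/(1-β) = 1.899/0.101 = 18.80
√(18.80) = 4.336
z = 4.336 - 1 = 3.336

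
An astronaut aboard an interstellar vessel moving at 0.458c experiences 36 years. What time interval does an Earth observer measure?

Proper time Δt₀ = 36 years
γ = 1/√(1 - 0.458²) = 1.125
Δt = γΔt₀ = 1.125 × 36 = 40.50 years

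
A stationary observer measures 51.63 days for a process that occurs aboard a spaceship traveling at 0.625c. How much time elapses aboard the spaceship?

Dilated time Δt = 51.63 days
γ = 1/√(1 - 0.625²) = 1.281
Δt₀ = Δt/γ = 51.63/1.281 = 40.30 days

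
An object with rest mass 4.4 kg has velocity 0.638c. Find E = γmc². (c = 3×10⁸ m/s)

γ = 1/√(1 - 0.638²) = 1.29864
mc² = 4.4 × (3×10⁸)² = 3.960×10¹⁷ J
E = γmc² = 1.29864 × 3.960×10¹⁷ = 5.143×10¹⁷ J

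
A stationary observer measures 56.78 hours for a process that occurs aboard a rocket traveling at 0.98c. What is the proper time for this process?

Dilated time Δt = 56.78 hours
γ = 1/√(1 - 0.98²) = 5.025
Δt₀ = Δt/γ = 56.78/5.025 = 11.30 hours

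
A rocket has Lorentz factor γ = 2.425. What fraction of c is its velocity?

From γ = 1/√(1 - v²/c²):
1/γ² = 1/2.425² = 0.1700
v²/c² = 1 - 0.1700 = 0.8300
v/c = √(0.8300) = 0.9110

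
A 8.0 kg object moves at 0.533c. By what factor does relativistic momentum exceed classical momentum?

p_rel = γmv, p_class = mv
Ratio = γ = 1/√(1 - 0.533²) = 1.182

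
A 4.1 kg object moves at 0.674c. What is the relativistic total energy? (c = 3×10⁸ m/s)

γ = 1/√(1 - 0.674²) = 1.3537
mc² = 4.1 × (3×10⁸)² = 3.690×10¹⁷ J
E = γmc² = 1.3537 × 3.690×10¹⁷ = 4.995×10¹⁷ J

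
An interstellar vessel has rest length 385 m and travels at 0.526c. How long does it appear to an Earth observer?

Proper length L₀ = 385 m
γ = 1/√(1 - 0.526²) = 1.176
L = L₀/γ = 385/1.176 = 327.4 m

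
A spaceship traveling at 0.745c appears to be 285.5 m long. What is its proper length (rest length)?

Contracted length L = 285.5 m
γ = 1/√(1 - 0.745²) = 1.499
L₀ = γL = 1.499 × 285.5 = 428.0 m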